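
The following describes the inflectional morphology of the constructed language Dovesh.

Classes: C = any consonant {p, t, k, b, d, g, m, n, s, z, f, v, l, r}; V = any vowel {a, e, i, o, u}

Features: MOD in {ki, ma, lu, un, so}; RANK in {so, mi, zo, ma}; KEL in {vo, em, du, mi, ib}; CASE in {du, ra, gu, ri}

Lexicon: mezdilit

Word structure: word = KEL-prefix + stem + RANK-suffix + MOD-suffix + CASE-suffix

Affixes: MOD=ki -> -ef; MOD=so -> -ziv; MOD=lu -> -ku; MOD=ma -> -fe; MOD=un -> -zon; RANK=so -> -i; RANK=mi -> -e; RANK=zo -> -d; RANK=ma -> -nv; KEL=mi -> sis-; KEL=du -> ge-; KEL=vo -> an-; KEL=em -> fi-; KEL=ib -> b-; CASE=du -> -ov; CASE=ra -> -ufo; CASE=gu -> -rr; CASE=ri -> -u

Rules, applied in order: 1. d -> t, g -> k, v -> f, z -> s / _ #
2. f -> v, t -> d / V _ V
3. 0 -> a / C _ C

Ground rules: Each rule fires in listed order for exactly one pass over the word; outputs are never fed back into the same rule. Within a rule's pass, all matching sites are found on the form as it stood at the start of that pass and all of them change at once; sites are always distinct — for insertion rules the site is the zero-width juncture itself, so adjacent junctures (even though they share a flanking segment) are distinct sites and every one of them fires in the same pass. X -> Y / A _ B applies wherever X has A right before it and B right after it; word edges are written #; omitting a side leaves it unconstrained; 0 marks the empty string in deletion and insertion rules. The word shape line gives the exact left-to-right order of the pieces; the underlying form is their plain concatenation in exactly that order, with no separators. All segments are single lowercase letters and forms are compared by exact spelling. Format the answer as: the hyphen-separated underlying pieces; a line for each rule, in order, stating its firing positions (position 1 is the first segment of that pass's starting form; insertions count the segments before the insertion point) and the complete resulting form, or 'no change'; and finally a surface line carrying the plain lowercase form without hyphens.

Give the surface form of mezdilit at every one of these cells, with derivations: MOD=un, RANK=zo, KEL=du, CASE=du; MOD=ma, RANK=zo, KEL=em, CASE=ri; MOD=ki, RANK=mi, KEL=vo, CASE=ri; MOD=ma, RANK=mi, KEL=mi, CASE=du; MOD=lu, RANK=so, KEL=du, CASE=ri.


cell MOD=un, RANK=zo, KEL=du, CASE=du:
underlying: ge-mezdilit-d-zon-ov
1. d -> t, g -> k, v -> f, z -> s / _ #: fires at position(s) 16: gemezdilitdzonof
2. f -> v, t -> d / V _ V: no change
3. 0 -> a / C _ C: inserts after position(s) 5, 10, 11: gemezadilitadazonof
surface: gemezadilitadazonof

cell MOD=ma, RANK=zo, KEL=em, CASE=ri:
underlying: fi-mezdilit-d-fe-u
1. d -> t, g -> k, v -> f, z -> s / _ #: no change
2. f -> v, t -> d / V _ V: no change
3. 0 -> a / C _ C: inserts after position(s) 5, 10, 11: fimezadilitadafeu
surface: fimezadilitadafeu

cell MOD=ki, RANK=mi, KEL=vo, CASE=ri:
underlying: an-mezdilit-e-ef-u
1. d -> t, g -> k, v -> f, z -> s / _ #: no change
2. f -> v, t -> d / V _ V: fires at position(s) 10, 13: anmezdilideevu
3. 0 -> a / C _ C: inserts after position(s) 2, 5: anamezadilideevu
surface: anamezadilideevu

cell MOD=ma, RANK=mi, KEL=mi, CASE=du:
underlying: sis-mezdilit-e-fe-ov
1. d -> t, g -> k, v -> f, z -> s / _ #: fires at position(s) 16: sismezdilitefeof
2. f -> v, t -> d / V _ V: fires at position(s) 11, 13: sismezdilideveof
3. 0 -> a / C _ C: inserts after position(s) 3, 6: sisamezadilideveof
surface: sisamezadilideveof

cell MOD=lu, RANK=so, KEL=du, CASE=ri:
underlying: ge-mezdilit-i-ku-u
1. d -> t, g -> k, v -> f, z -> s / _ #: no change
2. f -> v, t -> d / V _ V: fires at position(s) 10: gemezdilidikuu
3. 0 -> a / C _ C: inserts after position(s) 5: gemezadilidikuu
surface: gemezadilidikuu


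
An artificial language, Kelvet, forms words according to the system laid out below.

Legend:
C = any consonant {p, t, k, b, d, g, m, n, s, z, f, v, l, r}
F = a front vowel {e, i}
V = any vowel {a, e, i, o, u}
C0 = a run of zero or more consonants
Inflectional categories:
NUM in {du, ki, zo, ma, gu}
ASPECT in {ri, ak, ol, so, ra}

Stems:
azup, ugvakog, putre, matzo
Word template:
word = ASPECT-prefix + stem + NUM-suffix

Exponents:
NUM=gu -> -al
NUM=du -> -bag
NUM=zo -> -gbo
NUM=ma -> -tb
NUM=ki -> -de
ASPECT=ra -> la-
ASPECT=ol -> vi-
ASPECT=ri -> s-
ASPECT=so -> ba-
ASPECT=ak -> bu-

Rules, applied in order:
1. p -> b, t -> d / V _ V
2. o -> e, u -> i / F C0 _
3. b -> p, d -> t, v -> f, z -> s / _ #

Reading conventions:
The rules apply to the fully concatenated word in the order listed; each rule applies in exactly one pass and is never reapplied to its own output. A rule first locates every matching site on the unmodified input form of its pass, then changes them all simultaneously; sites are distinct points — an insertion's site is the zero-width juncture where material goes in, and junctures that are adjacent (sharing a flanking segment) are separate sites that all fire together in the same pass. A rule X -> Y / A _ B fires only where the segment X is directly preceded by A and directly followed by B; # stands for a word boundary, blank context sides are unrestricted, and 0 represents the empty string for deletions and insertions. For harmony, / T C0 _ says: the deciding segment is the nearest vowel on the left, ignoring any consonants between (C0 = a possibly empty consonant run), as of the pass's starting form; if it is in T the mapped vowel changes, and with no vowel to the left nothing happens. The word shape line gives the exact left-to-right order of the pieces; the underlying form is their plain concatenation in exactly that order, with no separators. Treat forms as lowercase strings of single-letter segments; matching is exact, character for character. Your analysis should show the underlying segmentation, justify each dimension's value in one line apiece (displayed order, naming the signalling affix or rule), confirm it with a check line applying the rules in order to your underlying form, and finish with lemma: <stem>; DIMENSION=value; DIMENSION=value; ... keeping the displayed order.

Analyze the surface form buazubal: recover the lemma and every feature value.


underlying: bu-azup-al
NUM=gu - signalled by the affix -al
ASPECT=ak - signalled by the affix bu-
check: buazupal -> buazubal -> buazubal -> buazubal
lemma: azup; NUM=gu; ASPECT=ak


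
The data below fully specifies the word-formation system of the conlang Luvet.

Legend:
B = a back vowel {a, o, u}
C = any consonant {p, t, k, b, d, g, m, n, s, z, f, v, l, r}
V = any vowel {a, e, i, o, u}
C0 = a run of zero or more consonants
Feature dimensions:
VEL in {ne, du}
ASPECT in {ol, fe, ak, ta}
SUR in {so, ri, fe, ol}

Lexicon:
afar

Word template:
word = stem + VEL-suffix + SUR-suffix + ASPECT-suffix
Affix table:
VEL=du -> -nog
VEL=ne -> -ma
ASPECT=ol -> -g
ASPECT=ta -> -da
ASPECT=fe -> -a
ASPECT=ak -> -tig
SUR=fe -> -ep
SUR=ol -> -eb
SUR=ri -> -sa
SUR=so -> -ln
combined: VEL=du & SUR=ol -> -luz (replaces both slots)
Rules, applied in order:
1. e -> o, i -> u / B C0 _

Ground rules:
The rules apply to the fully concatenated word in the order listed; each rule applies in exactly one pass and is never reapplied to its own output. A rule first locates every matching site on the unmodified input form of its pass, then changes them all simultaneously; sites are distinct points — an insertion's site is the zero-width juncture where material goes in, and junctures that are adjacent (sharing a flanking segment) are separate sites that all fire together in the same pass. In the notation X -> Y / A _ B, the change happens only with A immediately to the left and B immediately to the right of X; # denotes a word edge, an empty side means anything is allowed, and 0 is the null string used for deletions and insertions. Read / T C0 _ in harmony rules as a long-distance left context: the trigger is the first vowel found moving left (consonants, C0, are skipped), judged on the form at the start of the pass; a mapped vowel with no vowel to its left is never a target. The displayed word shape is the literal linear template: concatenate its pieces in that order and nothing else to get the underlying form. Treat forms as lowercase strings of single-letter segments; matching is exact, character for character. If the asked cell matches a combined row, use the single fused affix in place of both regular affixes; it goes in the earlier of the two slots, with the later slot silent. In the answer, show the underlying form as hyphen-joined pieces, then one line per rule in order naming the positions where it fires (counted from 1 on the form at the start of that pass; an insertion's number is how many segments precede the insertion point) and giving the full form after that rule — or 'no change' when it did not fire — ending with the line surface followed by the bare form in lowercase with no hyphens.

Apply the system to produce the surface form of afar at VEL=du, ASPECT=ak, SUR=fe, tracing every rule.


underlying: afar-nog-ep-tig
1. e -> o, i -> u / B C0 _: fires at position(s) 8: afarnogoptig
surface: afarnogoptig


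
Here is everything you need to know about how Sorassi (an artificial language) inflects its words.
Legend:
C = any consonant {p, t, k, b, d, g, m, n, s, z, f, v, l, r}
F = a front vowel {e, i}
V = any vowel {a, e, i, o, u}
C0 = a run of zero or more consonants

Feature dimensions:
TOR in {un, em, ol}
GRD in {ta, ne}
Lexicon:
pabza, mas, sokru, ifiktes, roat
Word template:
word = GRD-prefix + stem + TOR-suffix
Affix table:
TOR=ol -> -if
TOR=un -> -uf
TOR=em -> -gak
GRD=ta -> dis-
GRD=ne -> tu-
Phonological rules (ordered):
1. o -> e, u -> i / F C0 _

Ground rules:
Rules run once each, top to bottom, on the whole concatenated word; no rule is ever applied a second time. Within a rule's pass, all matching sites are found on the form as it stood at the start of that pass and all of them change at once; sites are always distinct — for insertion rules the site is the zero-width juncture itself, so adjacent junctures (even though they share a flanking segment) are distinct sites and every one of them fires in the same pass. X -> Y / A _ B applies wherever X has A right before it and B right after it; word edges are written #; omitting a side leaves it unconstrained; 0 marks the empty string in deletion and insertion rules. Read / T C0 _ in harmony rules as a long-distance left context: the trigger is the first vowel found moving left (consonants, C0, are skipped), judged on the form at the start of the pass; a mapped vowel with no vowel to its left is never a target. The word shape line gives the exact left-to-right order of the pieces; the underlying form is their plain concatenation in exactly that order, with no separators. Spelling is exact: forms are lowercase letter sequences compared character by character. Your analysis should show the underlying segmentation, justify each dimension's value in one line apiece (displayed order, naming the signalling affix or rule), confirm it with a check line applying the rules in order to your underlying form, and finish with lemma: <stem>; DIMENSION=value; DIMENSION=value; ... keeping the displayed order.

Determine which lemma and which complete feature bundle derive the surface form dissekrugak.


underlying: dis-sokru-gak
TOR=em - signalled by the affix -gak
GRD=ta - signalled by the affix dis-
check: dissokrugak -> dissekrugak
lemma: sokru; TOR=em; GRD=ta


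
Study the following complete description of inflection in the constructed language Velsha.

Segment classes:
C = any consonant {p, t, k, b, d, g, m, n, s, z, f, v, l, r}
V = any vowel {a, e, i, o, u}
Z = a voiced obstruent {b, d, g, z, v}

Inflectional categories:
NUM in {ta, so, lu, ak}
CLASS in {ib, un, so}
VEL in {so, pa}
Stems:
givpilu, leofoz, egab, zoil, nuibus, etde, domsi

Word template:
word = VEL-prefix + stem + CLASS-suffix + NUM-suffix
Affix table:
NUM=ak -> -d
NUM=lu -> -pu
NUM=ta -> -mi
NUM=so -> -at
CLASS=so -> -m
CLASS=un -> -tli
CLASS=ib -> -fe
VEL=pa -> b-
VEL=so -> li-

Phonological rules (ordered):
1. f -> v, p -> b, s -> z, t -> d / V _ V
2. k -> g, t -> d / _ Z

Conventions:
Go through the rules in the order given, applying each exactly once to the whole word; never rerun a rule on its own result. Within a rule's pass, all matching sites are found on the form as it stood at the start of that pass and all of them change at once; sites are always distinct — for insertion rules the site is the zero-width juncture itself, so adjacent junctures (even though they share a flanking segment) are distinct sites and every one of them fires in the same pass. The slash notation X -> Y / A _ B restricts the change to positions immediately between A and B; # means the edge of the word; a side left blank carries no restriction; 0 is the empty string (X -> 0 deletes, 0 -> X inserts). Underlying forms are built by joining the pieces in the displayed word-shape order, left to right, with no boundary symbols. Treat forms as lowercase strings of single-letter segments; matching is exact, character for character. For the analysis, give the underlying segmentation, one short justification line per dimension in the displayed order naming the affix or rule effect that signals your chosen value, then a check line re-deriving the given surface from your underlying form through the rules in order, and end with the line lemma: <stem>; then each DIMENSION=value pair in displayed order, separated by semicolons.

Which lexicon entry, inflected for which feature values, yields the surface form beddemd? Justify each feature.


underlying: b-etde-m-d
NUM=ak - signalled by the affix -d
CLASS=so - signalled by the affix -m
VEL=pa - signalled by the affix b-
check: betdemd -> betdemd -> beddemd
lemma: etde; NUM=ak; CLASS=so; VEL=pa


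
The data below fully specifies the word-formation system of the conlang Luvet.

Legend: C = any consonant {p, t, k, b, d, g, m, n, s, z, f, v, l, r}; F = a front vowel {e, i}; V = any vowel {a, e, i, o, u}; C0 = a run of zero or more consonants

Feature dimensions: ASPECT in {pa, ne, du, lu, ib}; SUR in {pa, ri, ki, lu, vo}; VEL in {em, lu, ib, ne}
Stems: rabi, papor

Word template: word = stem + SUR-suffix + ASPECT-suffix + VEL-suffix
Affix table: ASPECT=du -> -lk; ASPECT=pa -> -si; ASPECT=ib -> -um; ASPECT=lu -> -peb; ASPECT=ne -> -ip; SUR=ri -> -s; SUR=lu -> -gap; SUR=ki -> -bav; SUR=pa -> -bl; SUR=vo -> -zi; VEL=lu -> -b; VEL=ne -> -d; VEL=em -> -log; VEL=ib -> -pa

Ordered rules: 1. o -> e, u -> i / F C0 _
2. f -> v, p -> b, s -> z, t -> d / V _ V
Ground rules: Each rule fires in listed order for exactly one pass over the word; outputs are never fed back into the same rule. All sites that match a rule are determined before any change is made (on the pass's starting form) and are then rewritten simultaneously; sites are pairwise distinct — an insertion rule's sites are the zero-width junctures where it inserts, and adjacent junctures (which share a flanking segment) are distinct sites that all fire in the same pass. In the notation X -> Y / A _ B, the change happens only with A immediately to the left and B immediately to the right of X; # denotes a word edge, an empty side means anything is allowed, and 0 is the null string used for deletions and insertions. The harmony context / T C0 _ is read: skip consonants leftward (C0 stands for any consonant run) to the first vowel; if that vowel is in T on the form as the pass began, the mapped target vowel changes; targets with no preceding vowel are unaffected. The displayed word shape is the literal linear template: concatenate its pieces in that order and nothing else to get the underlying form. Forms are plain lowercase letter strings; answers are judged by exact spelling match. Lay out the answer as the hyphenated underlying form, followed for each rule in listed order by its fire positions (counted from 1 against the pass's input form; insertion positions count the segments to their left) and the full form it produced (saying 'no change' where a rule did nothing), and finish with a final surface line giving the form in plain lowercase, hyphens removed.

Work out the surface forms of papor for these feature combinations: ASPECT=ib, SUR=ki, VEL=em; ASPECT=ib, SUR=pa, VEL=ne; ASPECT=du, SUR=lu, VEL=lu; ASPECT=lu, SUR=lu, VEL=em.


cell ASPECT=ib, SUR=ki, VEL=em:
underlying: papor-bav-um-log
1. o -> e, u -> i / F C0 _: no change
2. f -> v, p -> b, s -> z, t -> d / V _ V: fires at position(s) 3: paborbavumlog
surface: paborbavumlog

cell ASPECT=ib, SUR=pa, VEL=ne:
underlying: papor-bl-um-d
1. o -> e, u -> i / F C0 _: no change
2. f -> v, p -> b, s -> z, t -> d / V _ V: fires at position(s) 3: paborblumd
surface: paborblumd

cell ASPECT=du, SUR=lu, VEL=lu:
underlying: papor-gap-lk-b
1. o -> e, u -> i / F C0 _: no change
2. f -> v, p -> b, s -> z, t -> d / V _ V: fires at position(s) 3: paborgaplkb
surface: paborgaplkb

cell ASPECT=lu, SUR=lu, VEL=em:
underlying: papor-gap-peb-log
1. o -> e, u -> i / F C0 _: fires at position(s) 13: paporgappebleg
2. f -> v, p -> b, s -> z, t -> d / V _ V: fires at position(s) 3: paborgappebleg
surface: paborgappebleg


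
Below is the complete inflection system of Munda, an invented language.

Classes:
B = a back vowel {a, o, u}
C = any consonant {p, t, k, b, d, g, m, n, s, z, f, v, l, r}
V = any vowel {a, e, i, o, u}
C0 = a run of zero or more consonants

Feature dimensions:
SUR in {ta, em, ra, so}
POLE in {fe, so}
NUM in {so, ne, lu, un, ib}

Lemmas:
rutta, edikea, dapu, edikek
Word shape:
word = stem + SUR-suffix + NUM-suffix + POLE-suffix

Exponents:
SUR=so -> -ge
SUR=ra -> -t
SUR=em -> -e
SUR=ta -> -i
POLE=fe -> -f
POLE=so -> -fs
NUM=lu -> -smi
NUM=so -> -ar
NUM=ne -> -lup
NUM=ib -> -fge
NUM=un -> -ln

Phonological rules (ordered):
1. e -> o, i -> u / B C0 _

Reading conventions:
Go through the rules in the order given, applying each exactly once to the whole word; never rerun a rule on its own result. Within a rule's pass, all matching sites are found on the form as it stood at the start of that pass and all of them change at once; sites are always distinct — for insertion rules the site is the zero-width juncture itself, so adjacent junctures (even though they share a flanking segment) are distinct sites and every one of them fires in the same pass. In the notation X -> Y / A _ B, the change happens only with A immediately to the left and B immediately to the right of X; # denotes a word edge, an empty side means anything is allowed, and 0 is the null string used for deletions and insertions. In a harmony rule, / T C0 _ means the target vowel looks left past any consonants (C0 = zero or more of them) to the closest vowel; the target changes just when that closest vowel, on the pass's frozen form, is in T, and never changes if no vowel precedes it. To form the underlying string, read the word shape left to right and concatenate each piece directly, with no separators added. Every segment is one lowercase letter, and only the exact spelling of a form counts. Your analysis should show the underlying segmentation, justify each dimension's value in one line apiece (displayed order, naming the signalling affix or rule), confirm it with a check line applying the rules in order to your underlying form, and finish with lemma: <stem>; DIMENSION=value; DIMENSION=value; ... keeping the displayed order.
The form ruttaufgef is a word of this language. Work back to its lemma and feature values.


underlying: rutta-i-fge-f
SUR=ta - signalled by the affix -i
POLE=fe - signalled by the affix -f
NUM=ib - signalled by the affix -fge
check: ruttaifgef -> ruttaufgef
lemma: rutta; SUR=ta; POLE=fe; NUM=ib


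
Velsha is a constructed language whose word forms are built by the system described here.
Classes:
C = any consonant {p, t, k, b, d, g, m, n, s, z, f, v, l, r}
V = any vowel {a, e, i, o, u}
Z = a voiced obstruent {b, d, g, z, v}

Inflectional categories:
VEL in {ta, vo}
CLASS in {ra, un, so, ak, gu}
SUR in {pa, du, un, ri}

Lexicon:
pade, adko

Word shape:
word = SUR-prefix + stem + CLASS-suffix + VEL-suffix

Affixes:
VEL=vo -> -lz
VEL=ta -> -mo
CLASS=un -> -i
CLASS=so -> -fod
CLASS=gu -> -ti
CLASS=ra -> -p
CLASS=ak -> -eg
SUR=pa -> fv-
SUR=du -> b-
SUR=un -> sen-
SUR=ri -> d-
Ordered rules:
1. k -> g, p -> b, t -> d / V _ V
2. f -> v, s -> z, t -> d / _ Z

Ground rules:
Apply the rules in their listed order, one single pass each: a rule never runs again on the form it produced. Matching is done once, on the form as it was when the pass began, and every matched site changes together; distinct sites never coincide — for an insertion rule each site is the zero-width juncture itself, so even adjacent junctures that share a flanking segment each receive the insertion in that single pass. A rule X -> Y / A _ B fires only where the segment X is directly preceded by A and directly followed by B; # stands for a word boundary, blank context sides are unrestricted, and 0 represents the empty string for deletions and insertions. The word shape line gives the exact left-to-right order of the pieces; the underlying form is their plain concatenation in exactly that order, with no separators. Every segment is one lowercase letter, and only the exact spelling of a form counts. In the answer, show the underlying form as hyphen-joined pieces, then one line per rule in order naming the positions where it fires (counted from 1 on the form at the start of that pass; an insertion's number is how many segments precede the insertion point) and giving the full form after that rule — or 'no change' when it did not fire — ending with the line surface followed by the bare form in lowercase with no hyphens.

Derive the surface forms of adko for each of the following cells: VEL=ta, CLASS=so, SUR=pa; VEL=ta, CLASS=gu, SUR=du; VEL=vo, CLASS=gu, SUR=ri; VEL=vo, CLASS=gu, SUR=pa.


cell VEL=ta, CLASS=so, SUR=pa:
underlying: fv-adko-fod-mo
1. k -> g, p -> b, t -> d / V _ V: no change
2. f -> v, s -> z, t -> d / _ Z: fires at position(s) 1: vvadkofodmo
surface: vvadkofodmo

cell VEL=ta, CLASS=gu, SUR=du:
underlying: b-adko-ti-mo
1. k -> g, p -> b, t -> d / V _ V: fires at position(s) 6: badkodimo
2. f -> v, s -> z, t -> d / _ Z: no change
surface: badkodimo

cell VEL=vo, CLASS=gu, SUR=ri:
underlying: d-adko-ti-lz
1. k -> g, p -> b, t -> d / V _ V: fires at position(s) 6: dadkodilz
2. f -> v, s -> z, t -> d / _ Z: no change
surface: dadkodilz

cell VEL=vo, CLASS=gu, SUR=pa:
underlying: fv-adko-ti-lz
1. k -> g, p -> b, t -> d / V _ V: fires at position(s) 7: fvadkodilz
2. f -> v, s -> z, t -> d / _ Z: fires at position(s) 1: vvadkodilz
surface: vvadkodilz


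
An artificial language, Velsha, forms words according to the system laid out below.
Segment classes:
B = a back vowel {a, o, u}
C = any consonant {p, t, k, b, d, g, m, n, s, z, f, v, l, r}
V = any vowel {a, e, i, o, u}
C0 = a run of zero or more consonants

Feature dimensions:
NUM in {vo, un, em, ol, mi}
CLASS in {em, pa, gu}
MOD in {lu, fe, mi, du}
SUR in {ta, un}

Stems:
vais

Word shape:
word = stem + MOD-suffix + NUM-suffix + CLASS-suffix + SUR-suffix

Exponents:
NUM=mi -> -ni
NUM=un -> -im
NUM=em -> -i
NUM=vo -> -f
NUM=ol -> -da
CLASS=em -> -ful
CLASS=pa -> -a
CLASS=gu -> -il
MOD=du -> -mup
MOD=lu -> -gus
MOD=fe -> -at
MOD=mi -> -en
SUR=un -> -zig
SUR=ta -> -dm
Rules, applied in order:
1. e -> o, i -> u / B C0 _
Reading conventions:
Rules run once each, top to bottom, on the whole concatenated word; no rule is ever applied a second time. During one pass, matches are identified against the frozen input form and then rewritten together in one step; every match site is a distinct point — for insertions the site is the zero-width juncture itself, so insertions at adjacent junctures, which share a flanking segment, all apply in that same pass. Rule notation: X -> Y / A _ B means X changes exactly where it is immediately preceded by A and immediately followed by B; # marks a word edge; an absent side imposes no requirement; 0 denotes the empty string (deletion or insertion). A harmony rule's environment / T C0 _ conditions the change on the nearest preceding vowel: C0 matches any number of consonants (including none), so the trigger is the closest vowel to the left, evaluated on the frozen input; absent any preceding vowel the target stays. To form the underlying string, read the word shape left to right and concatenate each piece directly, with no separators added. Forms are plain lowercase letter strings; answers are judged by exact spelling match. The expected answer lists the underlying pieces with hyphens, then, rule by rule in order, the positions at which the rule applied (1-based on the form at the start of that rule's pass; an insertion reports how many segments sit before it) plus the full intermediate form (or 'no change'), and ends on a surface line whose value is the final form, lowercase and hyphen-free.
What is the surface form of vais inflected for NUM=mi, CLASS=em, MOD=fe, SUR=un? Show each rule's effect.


underlying: vais-at-ni-ful-zig
1. e -> o, i -> u / B C0 _: fires at position(s) 3, 8, 13: vausatnufulzug
surface: vausatnufulzug


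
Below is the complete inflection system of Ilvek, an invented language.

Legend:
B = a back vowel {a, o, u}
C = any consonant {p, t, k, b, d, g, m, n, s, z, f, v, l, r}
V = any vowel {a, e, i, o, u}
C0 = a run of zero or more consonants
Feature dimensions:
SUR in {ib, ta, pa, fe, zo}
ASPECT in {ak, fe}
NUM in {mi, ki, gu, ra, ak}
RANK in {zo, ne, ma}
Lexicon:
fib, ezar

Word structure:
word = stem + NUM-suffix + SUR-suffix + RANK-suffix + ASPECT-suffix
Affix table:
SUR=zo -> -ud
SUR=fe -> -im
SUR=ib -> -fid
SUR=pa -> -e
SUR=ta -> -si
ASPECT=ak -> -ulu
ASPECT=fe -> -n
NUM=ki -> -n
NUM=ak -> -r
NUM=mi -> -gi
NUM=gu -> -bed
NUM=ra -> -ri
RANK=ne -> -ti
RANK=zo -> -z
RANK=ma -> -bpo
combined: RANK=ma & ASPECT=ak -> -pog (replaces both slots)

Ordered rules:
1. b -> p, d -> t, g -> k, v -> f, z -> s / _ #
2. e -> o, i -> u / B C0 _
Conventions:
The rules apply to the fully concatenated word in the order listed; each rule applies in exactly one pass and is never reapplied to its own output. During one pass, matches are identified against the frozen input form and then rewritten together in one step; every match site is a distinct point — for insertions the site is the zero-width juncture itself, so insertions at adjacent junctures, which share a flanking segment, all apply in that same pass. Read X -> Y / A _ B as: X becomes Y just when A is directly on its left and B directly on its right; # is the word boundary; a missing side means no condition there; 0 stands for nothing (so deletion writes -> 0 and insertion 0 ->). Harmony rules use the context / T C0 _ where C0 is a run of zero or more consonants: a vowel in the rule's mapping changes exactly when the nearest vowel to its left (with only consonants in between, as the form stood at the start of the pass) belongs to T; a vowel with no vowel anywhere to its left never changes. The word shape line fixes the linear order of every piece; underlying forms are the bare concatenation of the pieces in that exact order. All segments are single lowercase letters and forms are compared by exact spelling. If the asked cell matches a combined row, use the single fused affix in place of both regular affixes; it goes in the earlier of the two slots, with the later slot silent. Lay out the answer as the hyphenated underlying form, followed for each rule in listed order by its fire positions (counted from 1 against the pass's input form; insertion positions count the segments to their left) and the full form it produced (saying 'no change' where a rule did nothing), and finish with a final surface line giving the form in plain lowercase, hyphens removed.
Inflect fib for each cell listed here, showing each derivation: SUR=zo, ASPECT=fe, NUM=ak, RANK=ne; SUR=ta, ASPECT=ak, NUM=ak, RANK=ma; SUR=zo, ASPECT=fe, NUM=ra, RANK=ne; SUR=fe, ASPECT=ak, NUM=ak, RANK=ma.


cell SUR=zo, ASPECT=fe, NUM=ak, RANK=ne:
underlying: fib-r-ud-ti-n
1. b -> p, d -> t, g -> k, v -> f, z -> s / _ #: no change
2. e -> o, i -> u / B C0 _: fires at position(s) 8: fibrudtun
surface: fibrudtun

cell SUR=ta, ASPECT=ak, NUM=ak, RANK=ma:
underlying: fib-r-si-pog
1. b -> p, d -> t, g -> k, v -> f, z -> s / _ #: fires at position(s) 9: fibrsipok
2. e -> o, i -> u / B C0 _: no change
surface: fibrsipok

cell SUR=zo, ASPECT=fe, NUM=ra, RANK=ne:
underlying: fib-ri-ud-ti-n
1. b -> p, d -> t, g -> k, v -> f, z -> s / _ #: no change
2. e -> o, i -> u / B C0 _: fires at position(s) 9: fibriudtun
surface: fibriudtun

cell SUR=fe, ASPECT=ak, NUM=ak, RANK=ma:
underlying: fib-r-im-pog
1. b -> p, d -> t, g -> k, v -> f, z -> s / _ #: fires at position(s) 9: fibrimpok
2. e -> o, i -> u / B C0 _: no change
surface: fibrimpok


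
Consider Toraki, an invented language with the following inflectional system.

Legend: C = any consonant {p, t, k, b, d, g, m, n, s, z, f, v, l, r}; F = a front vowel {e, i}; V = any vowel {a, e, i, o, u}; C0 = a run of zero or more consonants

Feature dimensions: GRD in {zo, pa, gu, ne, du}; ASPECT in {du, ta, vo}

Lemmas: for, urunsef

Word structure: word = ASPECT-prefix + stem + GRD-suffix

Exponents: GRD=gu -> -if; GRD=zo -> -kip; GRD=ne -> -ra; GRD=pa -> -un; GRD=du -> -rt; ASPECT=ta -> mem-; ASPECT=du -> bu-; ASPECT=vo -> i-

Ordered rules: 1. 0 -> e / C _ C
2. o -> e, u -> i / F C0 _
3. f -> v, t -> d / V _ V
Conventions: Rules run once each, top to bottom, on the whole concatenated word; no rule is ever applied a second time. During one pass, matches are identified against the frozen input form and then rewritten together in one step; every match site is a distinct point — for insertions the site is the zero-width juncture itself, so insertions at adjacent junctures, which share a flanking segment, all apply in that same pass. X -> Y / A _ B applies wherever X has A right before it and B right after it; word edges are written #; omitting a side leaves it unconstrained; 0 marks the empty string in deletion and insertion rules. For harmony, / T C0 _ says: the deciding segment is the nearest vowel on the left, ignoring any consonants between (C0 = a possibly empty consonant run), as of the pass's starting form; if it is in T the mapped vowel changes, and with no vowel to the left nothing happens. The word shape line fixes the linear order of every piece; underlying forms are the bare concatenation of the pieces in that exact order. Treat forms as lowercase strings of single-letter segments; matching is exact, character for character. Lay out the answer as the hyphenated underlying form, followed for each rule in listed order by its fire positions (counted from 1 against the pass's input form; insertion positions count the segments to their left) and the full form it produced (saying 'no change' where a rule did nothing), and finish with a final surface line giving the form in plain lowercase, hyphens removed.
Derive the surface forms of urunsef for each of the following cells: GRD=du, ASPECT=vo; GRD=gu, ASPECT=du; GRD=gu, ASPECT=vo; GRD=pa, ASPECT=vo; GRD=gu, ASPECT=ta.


cell GRD=du, ASPECT=vo:
underlying: i-urunsef-rt
1. 0 -> e / C _ C: inserts after position(s) 5, 8, 9: iuruneseferet
2. o -> e, u -> i / F C0 _: fires at position(s) 2: iiruneseferet
3. f -> v, t -> d / V _ V: fires at position(s) 9: iiruneseveret
surface: iiruneseveret

cell GRD=gu, ASPECT=du:
underlying: bu-urunsef-if
1. 0 -> e / C _ C: inserts after position(s) 6: buurunesefif
2. o -> e, u -> i / F C0 _: no change
3. f -> v, t -> d / V _ V: fires at position(s) 10: buurunesevif
surface: buurunesevif

cell GRD=gu, ASPECT=vo:
underlying: i-urunsef-if
1. 0 -> e / C _ C: inserts after position(s) 5: iurunesefif
2. o -> e, u -> i / F C0 _: fires at position(s) 2: iirunesefif
3. f -> v, t -> d / V _ V: fires at position(s) 9: iirunesevif
surface: iirunesevif

cell GRD=pa, ASPECT=vo:
underlying: i-urunsef-un
1. 0 -> e / C _ C: inserts after position(s) 5: iurunesefun
2. o -> e, u -> i / F C0 _: fires at position(s) 2, 10: iirunesefin
3. f -> v, t -> d / V _ V: fires at position(s) 9: iirunesevin
surface: iirunesevin

cell GRD=gu, ASPECT=ta:
underlying: mem-urunsef-if
1. 0 -> e / C _ C: inserts after position(s) 7: memurunesefif
2. o -> e, u -> i / F C0 _: fires at position(s) 4: memirunesefif
3. f -> v, t -> d / V _ V: fires at position(s) 11: memirunesevif
surface: memirunesevif


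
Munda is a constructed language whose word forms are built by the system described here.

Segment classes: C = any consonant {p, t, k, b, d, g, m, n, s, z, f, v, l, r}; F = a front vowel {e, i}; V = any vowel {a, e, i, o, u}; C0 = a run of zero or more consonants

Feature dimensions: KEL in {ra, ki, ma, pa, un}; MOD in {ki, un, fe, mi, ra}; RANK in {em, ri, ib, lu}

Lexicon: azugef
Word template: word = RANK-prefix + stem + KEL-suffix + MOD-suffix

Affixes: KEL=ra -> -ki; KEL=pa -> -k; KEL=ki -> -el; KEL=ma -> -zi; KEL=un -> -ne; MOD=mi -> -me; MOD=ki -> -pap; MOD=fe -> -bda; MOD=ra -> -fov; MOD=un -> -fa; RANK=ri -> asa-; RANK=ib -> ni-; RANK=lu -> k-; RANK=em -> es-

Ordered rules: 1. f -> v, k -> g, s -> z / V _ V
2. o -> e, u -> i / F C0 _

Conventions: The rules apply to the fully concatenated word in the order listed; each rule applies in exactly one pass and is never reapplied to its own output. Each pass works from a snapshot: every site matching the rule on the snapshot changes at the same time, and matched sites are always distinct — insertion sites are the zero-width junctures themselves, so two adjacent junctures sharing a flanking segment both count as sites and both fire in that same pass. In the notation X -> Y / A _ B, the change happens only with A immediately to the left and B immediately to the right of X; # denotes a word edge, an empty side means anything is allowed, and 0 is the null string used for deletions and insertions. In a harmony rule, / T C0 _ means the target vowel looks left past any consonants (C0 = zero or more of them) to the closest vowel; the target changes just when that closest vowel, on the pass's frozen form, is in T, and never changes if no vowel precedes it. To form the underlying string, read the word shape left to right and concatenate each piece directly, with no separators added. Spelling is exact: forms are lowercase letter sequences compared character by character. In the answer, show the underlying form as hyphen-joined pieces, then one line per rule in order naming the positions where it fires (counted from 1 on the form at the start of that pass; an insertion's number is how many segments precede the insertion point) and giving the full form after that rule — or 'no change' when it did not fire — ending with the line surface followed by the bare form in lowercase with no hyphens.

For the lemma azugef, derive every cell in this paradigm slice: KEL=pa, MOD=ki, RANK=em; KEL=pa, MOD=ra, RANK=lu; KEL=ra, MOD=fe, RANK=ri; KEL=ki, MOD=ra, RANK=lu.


cell KEL=pa, MOD=ki, RANK=em:
underlying: es-azugef-k-pap
1. f -> v, k -> g, s -> z / V _ V: fires at position(s) 2: ezazugefkpap
2. o -> e, u -> i / F C0 _: no change
surface: ezazugefkpap

cell KEL=pa, MOD=ra, RANK=lu:
underlying: k-azugef-k-fov
1. f -> v, k -> g, s -> z / V _ V: no change
2. o -> e, u -> i / F C0 _: fires at position(s) 10: kazugefkfev
surface: kazugefkfev

cell KEL=ra, MOD=fe, RANK=ri:
underlying: asa-azugef-ki-bda
1. f -> v, k -> g, s -> z / V _ V: fires at position(s) 2: azaazugefkibda
2. o -> e, u -> i / F C0 _: no change
surface: azaazugefkibda

cell KEL=ki, MOD=ra, RANK=lu:
underlying: k-azugef-el-fov
1. f -> v, k -> g, s -> z / V _ V: fires at position(s) 7: kazugevelfov
2. o -> e, u -> i / F C0 _: fires at position(s) 11: kazugevelfev
surface: kazugevelfev


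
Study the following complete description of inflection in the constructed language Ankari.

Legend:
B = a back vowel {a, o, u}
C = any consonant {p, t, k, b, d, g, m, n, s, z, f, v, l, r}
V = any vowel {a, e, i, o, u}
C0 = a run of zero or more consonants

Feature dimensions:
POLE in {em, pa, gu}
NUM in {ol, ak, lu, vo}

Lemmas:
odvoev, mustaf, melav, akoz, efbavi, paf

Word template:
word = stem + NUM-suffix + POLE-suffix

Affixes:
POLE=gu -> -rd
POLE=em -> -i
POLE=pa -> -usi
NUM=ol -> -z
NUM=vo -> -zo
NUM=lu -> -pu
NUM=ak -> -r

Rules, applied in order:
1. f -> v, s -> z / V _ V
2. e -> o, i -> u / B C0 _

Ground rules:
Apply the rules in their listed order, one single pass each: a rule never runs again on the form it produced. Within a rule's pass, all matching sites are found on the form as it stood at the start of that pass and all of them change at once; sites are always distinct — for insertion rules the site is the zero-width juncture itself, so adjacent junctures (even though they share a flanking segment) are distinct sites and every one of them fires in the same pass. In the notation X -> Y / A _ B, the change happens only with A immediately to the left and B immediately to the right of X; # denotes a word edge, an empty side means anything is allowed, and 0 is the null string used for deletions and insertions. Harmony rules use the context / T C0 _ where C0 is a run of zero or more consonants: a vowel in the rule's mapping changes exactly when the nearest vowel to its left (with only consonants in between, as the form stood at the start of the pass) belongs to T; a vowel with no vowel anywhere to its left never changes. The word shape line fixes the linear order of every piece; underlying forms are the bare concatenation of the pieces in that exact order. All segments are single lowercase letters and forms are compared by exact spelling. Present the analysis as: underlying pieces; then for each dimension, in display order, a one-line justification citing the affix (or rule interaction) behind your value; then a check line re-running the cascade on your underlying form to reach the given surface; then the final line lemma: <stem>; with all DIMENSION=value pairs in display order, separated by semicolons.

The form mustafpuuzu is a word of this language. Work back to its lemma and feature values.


underlying: mustaf-pu-usi
POLE=pa - signalled by the affix -usi
NUM=lu - signalled by the affix -pu
check: mustafpuusi -> mustafpuuzi -> mustafpuuzu
lemma: mustaf; POLE=pa; NUM=lu


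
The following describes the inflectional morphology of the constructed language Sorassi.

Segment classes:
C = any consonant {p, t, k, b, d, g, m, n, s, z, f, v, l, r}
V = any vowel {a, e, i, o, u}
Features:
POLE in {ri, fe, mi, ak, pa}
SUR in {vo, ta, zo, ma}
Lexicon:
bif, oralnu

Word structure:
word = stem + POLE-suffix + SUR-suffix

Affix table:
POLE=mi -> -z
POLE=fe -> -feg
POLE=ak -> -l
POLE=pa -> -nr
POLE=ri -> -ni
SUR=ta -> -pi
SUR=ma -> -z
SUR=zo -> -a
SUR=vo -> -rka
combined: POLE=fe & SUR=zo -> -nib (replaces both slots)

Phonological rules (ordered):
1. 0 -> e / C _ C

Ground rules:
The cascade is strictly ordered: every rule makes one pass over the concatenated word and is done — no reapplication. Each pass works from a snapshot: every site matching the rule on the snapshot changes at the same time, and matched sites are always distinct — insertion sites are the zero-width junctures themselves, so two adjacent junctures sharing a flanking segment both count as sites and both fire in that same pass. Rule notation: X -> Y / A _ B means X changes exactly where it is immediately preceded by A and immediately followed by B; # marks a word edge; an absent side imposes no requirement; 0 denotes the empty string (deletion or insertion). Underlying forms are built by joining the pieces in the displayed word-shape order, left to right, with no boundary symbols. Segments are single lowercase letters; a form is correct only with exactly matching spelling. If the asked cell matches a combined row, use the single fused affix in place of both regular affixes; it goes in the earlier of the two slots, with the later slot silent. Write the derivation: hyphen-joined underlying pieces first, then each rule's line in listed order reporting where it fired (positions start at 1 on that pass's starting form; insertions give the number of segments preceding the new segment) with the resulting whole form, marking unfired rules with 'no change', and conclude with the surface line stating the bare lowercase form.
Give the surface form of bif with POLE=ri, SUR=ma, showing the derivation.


underlying: bif-ni-z
1. 0 -> e / C _ C: inserts after position(s) 3: bifeniz
surface: bifeniz


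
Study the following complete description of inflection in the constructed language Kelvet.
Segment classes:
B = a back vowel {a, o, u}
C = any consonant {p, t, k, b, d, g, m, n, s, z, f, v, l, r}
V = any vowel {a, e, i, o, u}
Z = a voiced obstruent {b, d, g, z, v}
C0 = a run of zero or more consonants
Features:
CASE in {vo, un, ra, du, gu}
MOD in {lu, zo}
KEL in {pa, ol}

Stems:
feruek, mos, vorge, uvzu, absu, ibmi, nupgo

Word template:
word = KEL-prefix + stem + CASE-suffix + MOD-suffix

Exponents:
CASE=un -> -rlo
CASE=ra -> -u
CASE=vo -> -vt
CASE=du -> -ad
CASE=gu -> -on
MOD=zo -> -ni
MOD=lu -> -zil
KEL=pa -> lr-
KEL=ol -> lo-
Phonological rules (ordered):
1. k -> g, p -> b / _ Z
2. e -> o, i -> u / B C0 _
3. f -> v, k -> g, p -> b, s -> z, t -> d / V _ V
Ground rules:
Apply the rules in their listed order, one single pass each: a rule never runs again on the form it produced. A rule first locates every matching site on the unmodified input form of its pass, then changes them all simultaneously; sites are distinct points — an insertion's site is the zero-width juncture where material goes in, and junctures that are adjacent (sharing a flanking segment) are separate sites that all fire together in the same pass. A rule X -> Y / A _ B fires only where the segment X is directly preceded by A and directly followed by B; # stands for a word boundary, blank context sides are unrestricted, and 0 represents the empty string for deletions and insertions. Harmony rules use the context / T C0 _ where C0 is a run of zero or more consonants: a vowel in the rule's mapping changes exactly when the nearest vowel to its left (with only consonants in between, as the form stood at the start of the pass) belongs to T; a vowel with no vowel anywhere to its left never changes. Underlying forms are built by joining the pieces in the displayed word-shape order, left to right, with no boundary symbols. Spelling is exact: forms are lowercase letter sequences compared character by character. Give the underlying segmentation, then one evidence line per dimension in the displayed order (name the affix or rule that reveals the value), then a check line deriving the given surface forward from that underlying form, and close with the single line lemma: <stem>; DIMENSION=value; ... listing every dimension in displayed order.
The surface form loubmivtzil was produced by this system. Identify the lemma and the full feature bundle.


underlying: lo-ibmi-vt-zil
CASE=vo - signalled by the affix -vt
MOD=lu - signalled by the affix -zil
KEL=ol - signalled by the affix lo-
check: loibmivtzil -> loibmivtzil -> loubmivtzil -> loubmivtzil
lemma: ibmi; CASE=vo; MOD=lu; KEL=ol
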